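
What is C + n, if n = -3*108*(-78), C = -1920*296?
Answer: -543048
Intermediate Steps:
C = -568320
n = 25272 (n = -324*(-78) = 25272)
C + n = -568320 + 25272 = -543048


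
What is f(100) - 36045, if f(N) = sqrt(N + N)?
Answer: -36045 + 10*sqrt(2) ≈ -36031.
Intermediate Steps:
f(N) = sqrt(2)*sqrt(N) (f(N) = sqrt(2*N) = sqrt(2)*sqrt(N))
f(100) - 36045 = sqrt(2)*sqrt(100) - 36045 = sqrt(2)*10 - 36045 = 10*sqrt(2) - 36045 = -36045 + 10*sqrt(2)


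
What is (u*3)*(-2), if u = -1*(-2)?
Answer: -12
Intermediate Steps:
u = 2
(u*3)*(-2) = (2*3)*(-2) = 6*(-2) = -12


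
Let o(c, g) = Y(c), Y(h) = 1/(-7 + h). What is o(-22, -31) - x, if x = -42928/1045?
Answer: 1243867/30305 ≈ 41.045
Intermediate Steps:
o(c, g) = 1/(-7 + c)
x = -42928/1045 (x = -42928*1/1045 = -42928/1045 ≈ -41.079)
o(-22, -31) - x = 1/(-7 - 22) - 1*(-42928/1045) = 1/(-29) + 42928/1045 = -1/29 + 42928/1045 = 1243867/30305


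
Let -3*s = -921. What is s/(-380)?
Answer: -307/380 ≈ -0.80789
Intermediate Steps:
s = 307 (s = -⅓*(-921) = 307)
s/(-380) = 307/(-380) = 307*(-1/380) = -307/380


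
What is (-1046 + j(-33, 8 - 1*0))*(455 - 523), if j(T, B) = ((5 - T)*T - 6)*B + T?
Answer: 758812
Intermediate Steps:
j(T, B) = T + B*(-6 + T*(5 - T)) (j(T, B) = (T*(5 - T) - 6)*B + T = (-6 + T*(5 - T))*B + T = B*(-6 + T*(5 - T)) + T = T + B*(-6 + T*(5 - T)))
(-1046 + j(-33, 8 - 1*0))*(455 - 523) = (-1046 + (-33 - 6*(8 - 1*0) - 1*(8 - 1*0)*(-33)² + 5*(8 - 1*0)*(-33)))*(455 - 523) = (-1046 + (-33 - 6*(8 + 0) - 1*(8 + 0)*1089 + 5*(8 + 0)*(-33)))*(-68) = (-1046 + (-33 - 6*8 - 1*8*1089 + 5*8*(-33)))*(-68) = (-1046 + (-33 - 48 - 8712 - 1320))*(-68) = (-1046 - 10113)*(-68) = -11159*(-68) = 758812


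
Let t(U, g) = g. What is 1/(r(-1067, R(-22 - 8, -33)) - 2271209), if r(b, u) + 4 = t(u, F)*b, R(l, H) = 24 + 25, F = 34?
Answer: -1/2307491 ≈ -4.3337e-7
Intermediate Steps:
R(l, H) = 49
r(b, u) = -4 + 34*b
1/(r(-1067, R(-22 - 8, -33)) - 2271209) = 1/((-4 + 34*(-1067)) - 2271209) = 1/((-4 - 36278) - 2271209) = 1/(-36282 - 2271209) = 1/(-2307491) = -1/2307491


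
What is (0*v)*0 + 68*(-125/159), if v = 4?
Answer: -8500/159 ≈ -53.459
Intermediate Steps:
(0*v)*0 + 68*(-125/159) = (0*4)*0 + 68*(-125/159) = 0*0 + 68*(-125*1/159) = 0 + 68*(-125/159) = 0 - 8500/159 = -8500/159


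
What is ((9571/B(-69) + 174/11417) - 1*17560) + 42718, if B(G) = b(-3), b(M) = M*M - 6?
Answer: 970959287/34251 ≈ 28348.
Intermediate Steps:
b(M) = -6 + M² (b(M) = M² - 6 = -6 + M²)
B(G) = 3 (B(G) = -6 + (-3)² = -6 + 9 = 3)
((9571/B(-69) + 174/11417) - 1*17560) + 42718 = ((9571/3 + 174/11417) - 1*17560) + 42718 = ((9571*(⅓) + 174*(1/11417)) - 17560) + 42718 = ((9571/3 + 174/11417) - 17560) + 42718 = (109272629/34251 - 17560) + 42718 = -492174931/34251 + 42718 = 970959287/34251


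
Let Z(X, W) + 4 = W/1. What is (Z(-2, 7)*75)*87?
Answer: 19575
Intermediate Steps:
Z(X, W) = -4 + W (Z(X, W) = -4 + W/1 = -4 + W*1 = -4 + W)
(Z(-2, 7)*75)*87 = ((-4 + 7)*75)*87 = (3*75)*87 = 225*87 = 19575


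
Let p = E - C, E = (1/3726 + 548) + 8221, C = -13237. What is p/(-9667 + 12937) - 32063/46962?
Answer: 192220153343/31788108180 ≈ 6.0469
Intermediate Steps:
E = 32673295/3726 (E = (1/3726 + 548) + 8221 = 2041849/3726 + 8221 = 32673295/3726 ≈ 8769.0)
p = 81994357/3726 (p = 32673295/3726 - 1*(-13237) = 32673295/3726 + 13237 = 81994357/3726 ≈ 22006.)
p/(-9667 + 12937) - 32063/46962 = 81994357/(3726*(-9667 + 12937)) - 32063/46962 = (81994357/3726)/3270 - 32063*1/46962 = (81994357/3726)*(1/3270) - 32063/46962 = 81994357/12184020 - 32063/46962 = 192220153343/31788108180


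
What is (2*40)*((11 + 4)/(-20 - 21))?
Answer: -1200/41 ≈ -29.268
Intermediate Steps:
(2*40)*((11 + 4)/(-20 - 21)) = 80*(15/(-41)) = 80*(15*(-1/41)) = 80*(-15/41) = -1200/41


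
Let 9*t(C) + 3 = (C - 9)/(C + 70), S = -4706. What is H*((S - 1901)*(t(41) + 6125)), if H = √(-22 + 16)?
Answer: -40425418418*I*√6/999 ≈ -9.9121e+7*I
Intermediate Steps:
t(C) = -⅓ + (-9 + C)/(9*(70 + C)) (t(C) = -⅓ + ((C - 9)/(C + 70))/9 = -⅓ + ((-9 + C)/(70 + C))/9 = -⅓ + (-9 + C)/(9*(70 + C)))
H = I*√6 (H = √(-6) = I*√6 ≈ 2.4495*I)
H*((S - 1901)*(t(41) + 6125)) = (I*√6)*((-4706 - 1901)*((-219 - 2*41)/(9*(70 + 41)) + 6125)) = (I*√6)*(-6607*((⅑)*(-219 - 82)/111 + 6125)) = (I*√6)*(-6607*((⅑)*(1/111)*(-301) + 6125)) = (I*√6)*(-6607*(-301/999 + 6125)) = (I*√6)*(-6607*6118574/999) = (I*√6)*(-40425418418/999) = -40425418418*I*√6/999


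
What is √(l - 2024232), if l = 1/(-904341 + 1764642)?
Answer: I*√18495927851699051/95589 ≈ 1422.8*I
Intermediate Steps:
l = 1/860301 ≈ 1.1624e-6
√(l - 2024232) = √(1/860301 - 2024232) = √(-1741448813831/860301) = I*√18495927851699051/95589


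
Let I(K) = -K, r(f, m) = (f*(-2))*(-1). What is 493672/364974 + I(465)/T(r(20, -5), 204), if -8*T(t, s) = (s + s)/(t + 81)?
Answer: 3426739897/3102279 ≈ 1104.6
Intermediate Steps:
r(f, m) = 2*f (r(f, m) = -2*f*(-1) = 2*f)
T(t, s) = -s/(4*(81 + t)) (T(t, s) = -(s + s)/(8*(t + 81)) = -2*s/(8*(81 + t)) = -s/(4*(81 + t)))
493672/364974 + I(465)/T(r(20, -5), 204) = 493672/364974 + (-1*465)/((-1*204/(324 + 4*(2*20)))) = 493672*(1/364974) - 465/((-1*204/(324 + 4*40))) = 246836/182487 - 465/((-1*204/(324 + 160))) = 246836/182487 - 465/((-1*204/484)) = 246836/182487 - 465/((-1*204*1/484)) = 246836/182487 - 465/(-51/121) = 246836/182487 - 465*(-121/51) = 246836/182487 + 18755/17 = 3426739897/3102279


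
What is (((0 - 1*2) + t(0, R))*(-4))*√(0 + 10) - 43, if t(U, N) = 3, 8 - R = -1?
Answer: -43 - 4*√10 ≈ -55.649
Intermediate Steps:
R = 9 (R = 8 - 1*(-1) = 8 + 1 = 9)
(((0 - 1*2) + t(0, R))*(-4))*√(0 + 10) - 43 = (((0 - 1*2) + 3)*(-4))*√(0 + 10) - 43 = (((0 - 2) + 3)*(-4))*√10 - 43 = ((-2 + 3)*(-4))*√10 - 43 = (1*(-4))*√10 - 43 = -4*√10 - 43 = -43 - 4*√10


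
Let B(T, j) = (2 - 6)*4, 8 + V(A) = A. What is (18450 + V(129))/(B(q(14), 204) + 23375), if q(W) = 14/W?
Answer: 2653/3337 ≈ 0.79503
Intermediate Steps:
V(A) = -8 + A
B(T, j) = -16 (B(T, j) = -4*4 = -16)
(18450 + V(129))/(B(q(14), 204) + 23375) = (18450 + (-8 + 129))/(-16 + 23375) = (18450 + 121)/23359 = 18571*(1/23359) = 2653/3337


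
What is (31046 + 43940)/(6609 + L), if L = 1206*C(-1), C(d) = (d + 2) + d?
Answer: 74986/6609 ≈ 11.346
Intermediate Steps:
C(d) = 2 + 2*d (C(d) = (2 + d) + d = 2 + 2*d)
L = 0 (L = 1206*(2 + 2*(-1)) = 1206*(2 - 2) = 1206*0 = 0)
(31046 + 43940)/(6609 + L) = (31046 + 43940)/(6609 + 0) = 74986/6609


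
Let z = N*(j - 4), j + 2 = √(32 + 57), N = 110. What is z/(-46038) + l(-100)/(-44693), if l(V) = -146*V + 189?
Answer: -108559767/342929389 - 55*√89/23019 ≈ -0.33911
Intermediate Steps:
j = -2 + √89 (j = -2 + √(32 + 57) = -2 + √89 ≈ 7.4340)
l(V) = 189 - 146*V
z = -660 + 110*√89 (z = 110*((-2 + √89) - 4) = 110*(-6 + √89) = -660 + 110*√89 ≈ 377.74)
z/(-46038) + l(-100)/(-44693) = (-660 + 110*√89)/(-46038) + (189 - 146*(-100))/(-44693) = (-660 + 110*√89)*(-1/46038) + (189 + 14600)*(-1/44693) = (110/7673 - 55*√89/23019) + 14789*(-1/44693) = (110/7673 - 55*√89/23019) - 14789/44693 = -108559767/342929389 - 55*√89/23019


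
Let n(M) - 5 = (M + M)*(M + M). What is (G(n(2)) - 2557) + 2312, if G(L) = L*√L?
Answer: -245 + 21*√21 ≈ -148.77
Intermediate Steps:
n(M) = 5 + 4*M² (n(M) = 5 + (M + M)*(M + M) = 5 + (2*M)*(2*M) = 5 + 4*M²)
G(L) = L^(3/2)
(G(n(2)) - 2557) + 2312 = ((5 + 4*2²)^(3/2) - 2557) + 2312 = ((5 + 4*4)^(3/2) - 2557) + 2312 = ((5 + 16)^(3/2) - 2557) + 2312 = (21^(3/2) - 2557) + 2312 = (21*√21 - 2557) + 2312 = (-2557 + 21*√21) + 2312 = -245 + 21*√21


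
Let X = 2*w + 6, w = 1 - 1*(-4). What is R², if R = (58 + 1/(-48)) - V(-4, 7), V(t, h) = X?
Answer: 4060225/2304 ≈ 1762.3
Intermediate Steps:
w = 5 (w = 1 + 4 = 5)
X = 16 (X = 2*5 + 6 = 10 + 6 = 16)
V(t, h) = 16
R = 2015/48 (R = (58 + 1/(-48)) - 1*16 = (58 - 1/48) - 16 = 2783/48 - 16 = 2015/48 ≈ 41.979)
R² = (2015/48)² = 4060225/2304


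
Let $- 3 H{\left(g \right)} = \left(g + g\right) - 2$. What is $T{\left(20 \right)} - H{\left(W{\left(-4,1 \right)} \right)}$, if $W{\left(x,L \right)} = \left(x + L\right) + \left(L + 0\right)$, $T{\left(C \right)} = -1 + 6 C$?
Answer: $117$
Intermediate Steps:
$W{\left(x,L \right)} = x + 2 L$ ($W{\left(x,L \right)} = \left(L + x\right) + L = x + 2 L$)
$H{\left(g \right)} = \frac{2}{3} - \frac{2 g}{3}$ ($H{\left(g \right)} = - \frac{\left(g + g\right) - 2}{3} = - \frac{2 g - 2}{3} = - \frac{-2 + 2 g}{3} = \frac{2}{3} - \frac{2 g}{3}$)
$T{\left(20 \right)} - H{\left(W{\left(-4,1 \right)} \right)} = \left(-1 + 6 \cdot 20\right) - \left(\frac{2}{3} - \frac{2 \left(-4 + 2 \cdot 1\right)}{3}\right) = \left(-1 + 120\right) - \left(\frac{2}{3} - \frac{2 \left(-4 + 2\right)}{3}\right) = 119 - \left(\frac{2}{3} - - \frac{4}{3}\right) = 119 - \left(\frac{2}{3} + \frac{4}{3}\right) = 119 - 2 = 117$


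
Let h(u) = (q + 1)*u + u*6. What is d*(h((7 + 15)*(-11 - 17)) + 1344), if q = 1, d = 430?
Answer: -1541120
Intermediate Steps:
h(u) = 8*u (h(u) = (1 + 1)*u + u*6 = 2*u + 6*u = 8*u)
d*(h((7 + 15)*(-11 - 17)) + 1344) = 430*(8*((7 + 15)*(-11 - 17)) + 1344) = 430*(8*(22*(-28)) + 1344) = 430*(8*(-616) + 1344) = 430*(-4928 + 1344) = 430*(-3584) = -1541120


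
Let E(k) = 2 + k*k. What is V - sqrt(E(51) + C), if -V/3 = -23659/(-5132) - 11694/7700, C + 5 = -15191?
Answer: -91620519/9879100 - 7*I*sqrt(257) ≈ -9.2742 - 112.22*I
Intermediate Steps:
C = -15196 (C = -5 - 15191 = -15196)
E(k) = 2 + k**2
V = -91620519/9879100 (V = -3*(-23659/(-5132) - 11694/7700) = -3*(-23659*(-1/5132) - 11694*1/7700) = -3*(23659/5132 - 5847/3850) = -3*30540173/9879100 = -91620519/9879100 ≈ -9.2742)
V - sqrt(E(51) + C) = -91620519/9879100 - sqrt((2 + 51**2) - 15196) = -91620519/9879100 - sqrt((2 + 2601) - 15196) = -91620519/9879100 - sqrt(2603 - 15196) = -91620519/9879100 - sqrt(-12593) = -91620519/9879100 - 7*I*sqrt(257)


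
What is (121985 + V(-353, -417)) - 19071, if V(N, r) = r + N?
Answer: 102144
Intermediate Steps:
V(N, r) = N + r
(121985 + V(-353, -417)) - 19071 = (121985 + (-353 - 417)) - 19071 = (121985 - 770) - 19071 = 121215 - 19071 = 102144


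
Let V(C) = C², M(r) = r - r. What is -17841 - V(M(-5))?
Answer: -17841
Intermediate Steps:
M(r) = 0
-17841 - V(M(-5)) = -17841 - 1*0² = -17841 - 1*0 = -17841 + 0 = -17841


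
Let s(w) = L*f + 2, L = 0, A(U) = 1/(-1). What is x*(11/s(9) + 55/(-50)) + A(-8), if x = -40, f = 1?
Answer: -177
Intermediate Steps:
A(U) = -1
s(w) = 2 (s(w) = 0*1 + 2 = 0 + 2 = 2)
x*(11/s(9) + 55/(-50)) + A(-8) = -40*(11/2 + 55/(-50)) - 1 = -40*(11*(1/2) + 55*(-1/50)) - 1 = -40*(11/2 - 11/10) - 1 = -40*22/5 - 1 = -176 - 1 = -177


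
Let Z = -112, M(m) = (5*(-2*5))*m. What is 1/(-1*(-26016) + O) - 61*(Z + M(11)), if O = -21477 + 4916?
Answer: 381811811/9455 ≈ 40382.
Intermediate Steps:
M(m) = -50*m (M(m) = (5*(-10))*m = -50*m)
O = -16561
1/(-1*(-26016) + O) - 61*(Z + M(11)) = 1/(-1*(-26016) - 16561) - 61*(-112 - 50*11) = 1/(26016 - 16561) - 61*(-112 - 550) = 1/9455 - 61*(-662) = 1/9455 + 40382 = 381811811/9455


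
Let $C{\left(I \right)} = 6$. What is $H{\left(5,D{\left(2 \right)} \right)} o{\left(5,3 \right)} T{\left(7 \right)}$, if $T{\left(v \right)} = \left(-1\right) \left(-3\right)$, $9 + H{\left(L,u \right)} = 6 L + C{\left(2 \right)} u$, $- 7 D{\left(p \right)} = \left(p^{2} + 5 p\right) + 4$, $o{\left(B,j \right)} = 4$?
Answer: $\frac{468}{7} \approx 66.857$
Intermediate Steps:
$D{\left(p \right)} = - \frac{4}{7} - \frac{5 p}{7} - \frac{p^{2}}{7}$ ($D{\left(p \right)} = - \frac{\left(p^{2} + 5 p\right) + 4}{7} = - \frac{4 + p^{2} + 5 p}{7} = - \frac{4}{7} - \frac{5 p}{7} - \frac{p^{2}}{7}$)
$H{\left(L,u \right)} = -9 + 6 L + 6 u$ ($H{\left(L,u \right)} = -9 + \left(6 L + 6 u\right) = -9 + 6 L + 6 u$)
$T{\left(v \right)} = 3$
$H{\left(5,D{\left(2 \right)} \right)} o{\left(5,3 \right)} T{\left(7 \right)} = \left(-9 + 6 \cdot 5 + 6 \left(- \frac{4}{7} - \frac{10}{7} - \frac{2^{2}}{7}\right)\right) 4 \cdot 3 = \left(-9 + 30 + 6 \left(- \frac{4}{7} - \frac{10}{7} - \frac{4}{7}\right)\right) 4 \cdot 3 = \left(-9 + 30 + 6 \left(- \frac{18}{7}\right)\right) 4 \cdot 3 = \left(-9 + 30 - \frac{108}{7}\right) 4 \cdot 3 = \frac{39}{7} \cdot 4 \cdot 3 = \frac{156}{7} \cdot 3 = \frac{468}{7}$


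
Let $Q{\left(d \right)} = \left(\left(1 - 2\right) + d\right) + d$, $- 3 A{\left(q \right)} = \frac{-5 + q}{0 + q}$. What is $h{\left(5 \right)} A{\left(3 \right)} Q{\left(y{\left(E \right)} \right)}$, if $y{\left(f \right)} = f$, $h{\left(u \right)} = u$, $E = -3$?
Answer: $- \frac{70}{9} \approx -7.7778$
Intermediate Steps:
$A{\left(q \right)} = - \frac{-5 + q}{3 q}$ ($A{\left(q \right)} = - \frac{\left(-5 + q\right) \frac{1}{0 + q}}{3} = - \frac{\left(-5 + q\right) \frac{1}{q}}{3} = - \frac{\frac{1}{q} \left(-5 + q\right)}{3} = - \frac{-5 + q}{3 q}$)
$Q{\left(d \right)} = -1 + 2 d$ ($Q{\left(d \right)} = \left(\left(1 - 2\right) + d\right) + d = \left(-1 + d\right) + d = -1 + 2 d$)
$h{\left(5 \right)} A{\left(3 \right)} Q{\left(y{\left(E \right)} \right)} = 5 \frac{5 - 3}{3 \cdot 3} \left(-1 + 2 \left(-3\right)\right) = 5 \cdot \frac{1}{3} \cdot \frac{1}{3} \left(5 - 3\right) \left(-1 - 6\right) = 5 \cdot \frac{1}{3} \cdot \frac{1}{3} \cdot 2 \left(-7\right) = 5 \cdot \frac{2}{9} \left(-7\right) = \frac{10}{9} \left(-7\right) = - \frac{70}{9}$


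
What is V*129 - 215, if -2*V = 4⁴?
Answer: -16727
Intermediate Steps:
V = -128 (V = -½*4⁴ = -½*256 = -128)
V*129 - 215 = -128*129 - 215 = -16512 - 215 = -16727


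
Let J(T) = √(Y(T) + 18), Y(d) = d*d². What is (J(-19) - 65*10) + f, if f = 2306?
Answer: 1656 + I*√6841 ≈ 1656.0 + 82.71*I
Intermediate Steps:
Y(d) = d³
J(T) = √(18 + T³) (J(T) = √(T³ + 18) = √(18 + T³))
(J(-19) - 65*10) + f = (√(18 + (-19)³) - 65*10) + 2306 = (√(18 - 6859) - 650) + 2306 = (√(-6841) - 650) + 2306 = (I*√6841 - 650) + 2306 = (-650 + I*√6841) + 2306 = 1656 + I*√6841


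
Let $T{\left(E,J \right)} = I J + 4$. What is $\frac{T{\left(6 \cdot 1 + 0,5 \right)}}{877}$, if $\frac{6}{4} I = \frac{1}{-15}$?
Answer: $\frac{34}{7893} \approx 0.0043076$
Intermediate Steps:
$I = - \frac{2}{45}$ ($I = \frac{2}{3 \left(-15\right)} = \frac{2}{3} \left(- \frac{1}{15}\right) = - \frac{2}{45} \approx -0.044444$)
$T{\left(E,J \right)} = 4 - \frac{2 J}{45}$ ($T{\left(E,J \right)} = - \frac{2 J}{45} + 4 = 4 - \frac{2 J}{45}$)
$\frac{T{\left(6 \cdot 1 + 0,5 \right)}}{877} = \frac{4 - \frac{2}{9}}{877} = \left(4 - \frac{2}{9}\right) \frac{1}{877} = \frac{34}{9} \cdot \frac{1}{877} = \frac{34}{7893}$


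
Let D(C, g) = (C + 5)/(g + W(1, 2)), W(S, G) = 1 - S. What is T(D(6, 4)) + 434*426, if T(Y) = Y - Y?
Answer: 184884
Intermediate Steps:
D(C, g) = (5 + C)/g (D(C, g) = (C + 5)/(g + (1 - 1*1)) = (5 + C)/(g + (1 - 1)) = (5 + C)/(g + 0) = (5 + C)/g)
T(Y) = 0
T(D(6, 4)) + 434*426 = 0 + 434*426 = 0 + 184884 = 184884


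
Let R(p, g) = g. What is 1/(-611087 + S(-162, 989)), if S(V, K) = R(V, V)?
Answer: -1/611249 ≈ -1.6360e-6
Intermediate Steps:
S(V, K) = V
1/(-611087 + S(-162, 989)) = 1/(-611087 - 162) = 1/(-611249) = -1/611249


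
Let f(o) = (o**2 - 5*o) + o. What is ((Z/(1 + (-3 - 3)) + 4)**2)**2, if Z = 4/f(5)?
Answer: 84934656/390625 ≈ 217.43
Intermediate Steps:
f(o) = o**2 - 4*o
Z = 4/5 (Z = 4/((5*(-4 + 5))) = 4/((5*1)) = 4/5 ≈ 0.80000)
((Z/(1 + (-3 - 3)) + 4)**2)**2 = ((4/(5*(1 + (-3 - 3))) + 4)**2)**2 = ((4/(5*(1 - 6)) + 4)**2)**2 = (((4/5)/(-5) + 4)**2)**2 = (((4/5)*(-1/5) + 4)**2)**2 = ((-4/25 + 4)**2)**2 = ((96/25)**2)**2 = (9216/625)**2 = 84934656/390625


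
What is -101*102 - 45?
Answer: -10347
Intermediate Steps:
-101*102 - 45 = -10302 - 45 = -10347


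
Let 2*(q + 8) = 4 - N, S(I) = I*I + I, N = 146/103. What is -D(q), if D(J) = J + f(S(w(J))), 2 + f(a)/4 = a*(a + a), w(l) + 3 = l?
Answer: -6435216518595/112550881 ≈ -57176.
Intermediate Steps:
N = 146/103 (N = 146*(1/103) = 146/103 ≈ 1.4175)
w(l) = -3 + l
S(I) = I + I**2 (S(I) = I**2 + I = I + I**2)
f(a) = -8 + 8*a**2 (f(a) = -8 + 4*(a*(a + a)) = -8 + 4*(a*(2*a)) = -8 + 4*(2*a**2) = -8 + 8*a**2)
q = -691/103 (q = -8 + (4 - 1*146/103)/2 = -8 + (4 - 146/103)/2 = -8 + (1/2)*(266/103) = -8 + 133/103 = -691/103 ≈ -6.7087)
D(J) = -8 + J + 8*(-3 + J)**2*(-2 + J)**2 (D(J) = J + (-8 + 8*((-3 + J)*(1 + (-3 + J)))**2) = J + (-8 + 8*((-3 + J)*(-2 + J))**2) = J + (-8 + 8*((-3 + J)**2*(-2 + J)**2)) = J + (-8 + 8*(-3 + J)**2*(-2 + J)**2) = -8 + J + 8*(-3 + J)**2*(-2 + J)**2)
-D(q) = -(-8 - 691/103 + 8*(-3 - 691/103)**2*(-2 - 691/103)**2) = -(-8 - 691/103 + 8*(-1000/103)**2*(-897/103)**2) = -(-8 - 691/103 + 8*(1000000/10609)*(804609/10609)) = -(-8 - 691/103 + 6436872000000/112550881) = -1*6435216518595/112550881 = -6435216518595/112550881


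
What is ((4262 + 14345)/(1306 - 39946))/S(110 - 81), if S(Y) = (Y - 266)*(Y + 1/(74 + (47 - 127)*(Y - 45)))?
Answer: 547693/7817274360 ≈ 7.0062e-5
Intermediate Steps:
S(Y) = (-266 + Y)*(Y + 1/(3674 - 80*Y)) (S(Y) = (-266 + Y)*(Y + 1/(74 - 80*(-45 + Y))) = (-266 + Y)*(Y + 1/(74 + (3600 - 80*Y))) = (-266 + Y)*(Y + 1/(3674 - 80*Y)))
((4262 + 14345)/(1306 - 39946))/S(110 - 81) = ((4262 + 14345)/(1306 - 39946))/(((266 - 24954*(110 - 81)² + 80*(110 - 81)³ + 977283*(110 - 81))/(2*(-1837 + 40*(110 - 81))))) = (18607/(-38640))/(((266 - 24954*29² + 80*29³ + 977283*29)/(2*(-1837 + 40*29)))) = (18607*(-1/38640))/(((266 - 24954*841 + 80*24389 + 28341207)/(2*(-1837 + 1160)))) = -809*(-1354/(266 - 20986314 + 1951120 + 28341207))/1680 = -809/(1680*((½)*(-1/677)*9306279)) = -809/(1680*(-9306279/1354)) = -809/1680*(-1354/9306279) = 547693/7817274360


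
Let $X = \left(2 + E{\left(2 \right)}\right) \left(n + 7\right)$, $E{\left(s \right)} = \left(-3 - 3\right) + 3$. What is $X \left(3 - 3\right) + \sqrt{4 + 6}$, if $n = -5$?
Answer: $\sqrt{10} \approx 3.1623$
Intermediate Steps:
$E{\left(s \right)} = -3$ ($E{\left(s \right)} = -6 + 3 = -3$)
$X = -2$ ($X = \left(2 - 3\right) \left(-5 + 7\right) = \left(-1\right) 2 = -2$)
$X \left(3 - 3\right) + \sqrt{4 + 6} = - 2 \left(3 - 3\right) + \sqrt{4 + 6} = - 2 \left(3 - 3\right) + \sqrt{10} = \left(-2\right) 0 + \sqrt{10} = 0 + \sqrt{10} = \sqrt{10}$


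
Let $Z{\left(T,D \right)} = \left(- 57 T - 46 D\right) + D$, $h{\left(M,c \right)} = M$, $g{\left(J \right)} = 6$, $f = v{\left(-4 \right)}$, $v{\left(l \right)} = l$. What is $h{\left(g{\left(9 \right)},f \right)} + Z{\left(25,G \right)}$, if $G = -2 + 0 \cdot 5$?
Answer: $-1329$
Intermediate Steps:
$f = -4$
$G = -2$ ($G = -2 + 0 = -2$)
$Z{\left(T,D \right)} = - 57 T - 45 D$
$h{\left(g{\left(9 \right)},f \right)} + Z{\left(25,G \right)} = 6 - 1335 = -1329$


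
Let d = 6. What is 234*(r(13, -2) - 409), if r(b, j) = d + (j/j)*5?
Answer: -93132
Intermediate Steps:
r(b, j) = 11 (r(b, j) = 6 + (j/j)*5 = 6 + 1*5 = 6 + 5 = 11)
234*(r(13, -2) - 409) = 234*(11 - 409) = 234*(-398) = -93132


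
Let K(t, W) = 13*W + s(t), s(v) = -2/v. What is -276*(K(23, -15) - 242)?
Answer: 120636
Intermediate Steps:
K(t, W) = -2/t + 13*W (K(t, W) = 13*W - 2/t = -2/t + 13*W)
-276*(K(23, -15) - 242) = -276*((-2/23 + 13*(-15)) - 242) = -276*((-2*1/23 - 195) - 242) = -276*((-2/23 - 195) - 242) = -276*(-4487/23 - 242) = -276*(-10053/23) = 120636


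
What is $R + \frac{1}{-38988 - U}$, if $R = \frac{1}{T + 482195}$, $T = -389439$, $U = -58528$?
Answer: $\frac{14037}{226556530} \approx 6.1958 \cdot 10^{-5}$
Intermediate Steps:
$R = \frac{1}{92756}$ ($R = \frac{1}{-389439 + 482195} = \frac{1}{92756} \approx 1.0781 \cdot 10^{-5}$)
$R + \frac{1}{-38988 - U} = \frac{1}{92756} + \frac{1}{-38988 - -58528} = \frac{1}{92756} + \frac{1}{-38988 + 58528} = \frac{1}{92756} + \frac{1}{19540} = \frac{14037}{226556530}$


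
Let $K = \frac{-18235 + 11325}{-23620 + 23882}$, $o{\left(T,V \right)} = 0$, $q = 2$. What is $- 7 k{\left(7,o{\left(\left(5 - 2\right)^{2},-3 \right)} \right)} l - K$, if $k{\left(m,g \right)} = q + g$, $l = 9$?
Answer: $- \frac{13051}{131} \approx -99.626$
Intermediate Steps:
$k{\left(m,g \right)} = 2 + g$
$K = - \frac{3455}{131}$ ($K = - \frac{6910}{262} = \left(-6910\right) \frac{1}{262} = - \frac{3455}{131} \approx -26.374$)
$- 7 k{\left(7,o{\left(\left(5 - 2\right)^{2},-3 \right)} \right)} l - K = - 7 \left(2 + 0\right) 9 - - \frac{3455}{131} = \left(-7\right) 2 \cdot 9 + \frac{3455}{131} = \left(-14\right) 9 + \frac{3455}{131} = -126 + \frac{3455}{131} = - \frac{13051}{131}$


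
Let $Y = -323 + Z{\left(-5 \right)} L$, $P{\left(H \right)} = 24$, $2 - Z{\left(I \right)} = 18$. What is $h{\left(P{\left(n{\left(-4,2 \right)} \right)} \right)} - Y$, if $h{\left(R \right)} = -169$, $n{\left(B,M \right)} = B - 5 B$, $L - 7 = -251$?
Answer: $-3750$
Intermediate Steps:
$Z{\left(I \right)} = -16$ ($Z{\left(I \right)} = 2 - 18 = -16$)
$L = -244$ ($L = 7 - 251 = -244$)
$n{\left(B,M \right)} = - 4 B$
$Y = 3581$ ($Y = -323 - -3904 = -323 + 3904 = 3581$)
$h{\left(P{\left(n{\left(-4,2 \right)} \right)} \right)} - Y = -169 - 3581 = -3750$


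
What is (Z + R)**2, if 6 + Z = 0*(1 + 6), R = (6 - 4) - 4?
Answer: 64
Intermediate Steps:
R = -2 (R = 2 - 4 = -2)
Z = -6 (Z = -6 + 0*(1 + 6) = -6 + 0*7 = -6 + 0 = -6)
(Z + R)**2 = (-6 - 2)**2 = (-8)**2 = 64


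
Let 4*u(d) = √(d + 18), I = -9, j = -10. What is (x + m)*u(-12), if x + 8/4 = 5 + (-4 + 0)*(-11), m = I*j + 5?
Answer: 71*√6/2 ≈ 86.957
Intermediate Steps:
m = 95 (m = -9*(-10) + 5 = 90 + 5 = 95)
x = 47 (x = -2 + (5 + (-4 + 0)*(-11)) = -2 + (5 - 4*(-11)) = -2 + (5 + 44) = -2 + 49 = 47)
u(d) = √(18 + d)/4 (u(d) = √(d + 18)/4 = √(18 + d)/4)
(x + m)*u(-12) = (47 + 95)*(√(18 - 12)/4) = 142*(√6/4) = 71*√6/2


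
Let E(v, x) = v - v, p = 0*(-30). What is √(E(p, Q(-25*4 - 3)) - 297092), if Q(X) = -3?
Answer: 34*I*√257 ≈ 545.06*I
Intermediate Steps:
p = 0
E(v, x) = 0
√(E(p, Q(-25*4 - 3)) - 297092) = √(0 - 297092) = √(-297092) = 34*I*√257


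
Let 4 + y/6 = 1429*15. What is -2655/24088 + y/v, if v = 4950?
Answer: 514039553/19872600 ≈ 25.867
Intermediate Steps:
y = 128586 (y = -24 + 6*(1429*15) = -24 + 6*21435 = -24 + 128610 = 128586)
-2655/24088 + y/v = -2655/24088 + 128586/4950 = -2655*1/24088 + 128586*(1/4950) = -2655/24088 + 21431/825 = 514039553/19872600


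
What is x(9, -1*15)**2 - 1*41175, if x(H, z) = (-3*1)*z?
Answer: -39150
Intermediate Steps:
x(H, z) = -3*z
x(9, -1*15)**2 - 1*41175 = (-(-3)*15)**2 - 1*41175 = (-3*(-15))**2 - 41175 = 45**2 - 41175 = 2025 - 41175 = -39150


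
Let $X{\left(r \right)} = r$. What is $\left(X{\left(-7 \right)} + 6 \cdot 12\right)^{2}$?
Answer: $4225$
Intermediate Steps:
$\left(X{\left(-7 \right)} + 6 \cdot 12\right)^{2} = \left(-7 + 6 \cdot 12\right)^{2} = \left(-7 + 72\right)^{2} = 65^{2} = 4225$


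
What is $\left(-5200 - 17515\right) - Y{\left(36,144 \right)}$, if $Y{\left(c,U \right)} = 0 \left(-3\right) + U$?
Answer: $-22859$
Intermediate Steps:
$Y{\left(c,U \right)} = U$ ($Y{\left(c,U \right)} = 0 + U = U$)
$\left(-5200 - 17515\right) - Y{\left(36,144 \right)} = \left(-5200 - 17515\right) - 144 = -22715 - 144 = -22859$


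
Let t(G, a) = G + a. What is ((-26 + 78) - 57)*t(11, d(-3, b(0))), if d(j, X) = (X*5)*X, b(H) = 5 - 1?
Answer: -455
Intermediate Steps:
b(H) = 4
d(j, X) = 5*X² (d(j, X) = (5*X)*X = 5*X²)
((-26 + 78) - 57)*t(11, d(-3, b(0))) = ((-26 + 78) - 57)*(11 + 5*4²) = (52 - 57)*(11 + 5*16) = -5*(11 + 80) = -5*91 = -455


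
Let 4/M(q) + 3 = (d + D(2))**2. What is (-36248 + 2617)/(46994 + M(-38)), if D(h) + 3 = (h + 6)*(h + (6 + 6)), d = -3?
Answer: -377777023/527883606 ≈ -0.71564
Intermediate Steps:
D(h) = -3 + (6 + h)*(12 + h) (D(h) = -3 + (h + 6)*(h + (6 + 6)) = -3 + (6 + h)*(h + 12) = -3 + (6 + h)*(12 + h))
M(q) = 4/11233 (M(q) = 4/(-3 + (-3 + (69 + 2**2 + 18*2))**2) = 4/(-3 + (-3 + (69 + 4 + 36))**2) = 4/(-3 + (-3 + 109)**2) = 4/(-3 + 106**2) = 4/(-3 + 11236) = 4/11233)
(-36248 + 2617)/(46994 + M(-38)) = (-36248 + 2617)/(46994 + 4/11233) = -33631/527883606/11233 = -33631*11233/527883606 = -377777023/527883606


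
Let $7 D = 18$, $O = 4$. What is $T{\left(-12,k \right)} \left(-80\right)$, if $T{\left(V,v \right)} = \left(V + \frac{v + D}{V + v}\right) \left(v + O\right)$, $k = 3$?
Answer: $\frac{21200}{3} \approx 7066.7$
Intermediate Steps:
$D = \frac{18}{7}$ ($D = \frac{1}{7} \cdot 18 = \frac{18}{7} \approx 2.5714$)
$T{\left(V,v \right)} = \left(4 + v\right) \left(V + \frac{\frac{18}{7} + v}{V + v}\right)$ ($T{\left(V,v \right)} = \left(V + \frac{v + \frac{18}{7}}{V + v}\right) \left(v + 4\right) = \left(V + \frac{\frac{18}{7} + v}{V + v}\right) \left(4 + v\right) = \left(4 + v\right) \left(V + \frac{\frac{18}{7} + v}{V + v}\right)$)
$T{\left(-12,k \right)} \left(-80\right) = \frac{\frac{72}{7} + 3^{2} + 4 \left(-12\right)^{2} + \frac{46}{7} \cdot 3 - 12 \cdot 3^{2} + 3 \left(-12\right)^{2} + 4 \left(-12\right) 3}{-12 + 3} \left(-80\right) = \frac{\frac{72}{7} + 9 + 4 \cdot 144 + \frac{138}{7} - 108 + 3 \cdot 144 - 144}{-9} \left(-80\right) = - \frac{\frac{72}{7} + 9 + 576 + \frac{138}{7} - 108 + 432 - 144}{9} \left(-80\right) = \left(- \frac{1}{9}\right) 795 \left(-80\right) = \left(- \frac{265}{3}\right) \left(-80\right) = \frac{21200}{3}$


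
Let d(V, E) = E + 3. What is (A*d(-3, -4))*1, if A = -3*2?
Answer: 6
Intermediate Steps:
d(V, E) = 3 + E
A = -6
(A*d(-3, -4))*1 = -6*(3 - 4)*1 = -6*(-1)*1 = 6*1 = 6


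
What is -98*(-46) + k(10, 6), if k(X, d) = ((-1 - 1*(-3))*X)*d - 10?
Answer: 4618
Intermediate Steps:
k(X, d) = -10 + 2*X*d (k(X, d) = ((-1 + 3)*X)*d - 10 = (2*X)*d - 10 = 2*X*d - 10 = -10 + 2*X*d)
-98*(-46) + k(10, 6) = -98*(-46) + (-10 + 2*10*6) = 4508 + (-10 + 120) = 4508 + 110 = 4618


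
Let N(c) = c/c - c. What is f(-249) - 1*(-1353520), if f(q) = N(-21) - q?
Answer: 1353791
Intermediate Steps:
N(c) = 1 - c
f(q) = 22 - q (f(q) = (1 - 1*(-21)) - q = (1 + 21) - q = 22 - q)
f(-249) - 1*(-1353520) = (22 - 1*(-249)) - 1*(-1353520) = (22 + 249) + 1353520 = 271 + 1353520 = 1353791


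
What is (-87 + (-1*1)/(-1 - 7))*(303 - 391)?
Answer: 7645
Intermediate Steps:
(-87 + (-1*1)/(-1 - 7))*(303 - 391) = (-87 - 1/(-8))*(-88) = (-87 - 1*(-1/8))*(-88) = (-87 + 1/8)*(-88) = -695/8*(-88) = 7645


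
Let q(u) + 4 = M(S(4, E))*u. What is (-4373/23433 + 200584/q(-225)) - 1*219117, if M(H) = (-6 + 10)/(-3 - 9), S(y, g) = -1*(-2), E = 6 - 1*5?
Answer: -359854400542/1663743 ≈ -2.1629e+5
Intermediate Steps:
E = 1 (E = 6 - 5 = 1)
S(y, g) = 2
M(H) = -⅓ (M(H) = 4/(-12) = 4*(-1/12) = -⅓)
q(u) = -4 - u/3
(-4373/23433 + 200584/q(-225)) - 1*219117 = (-4373/23433 + 200584/(-4 - ⅓*(-225))) - 1*219117 = (-4373*1/23433 + 200584/(-4 + 75)) - 219117 = (-4373/23433 + 200584/71) - 219117 = 4699974389/1663743 - 219117 = -359854400542/1663743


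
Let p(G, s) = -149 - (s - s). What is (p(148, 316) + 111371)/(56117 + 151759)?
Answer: 18537/34646 ≈ 0.53504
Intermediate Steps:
p(G, s) = -149 (p(G, s) = -149 - 1*0 = -149 + 0 = -149)
(p(148, 316) + 111371)/(56117 + 151759) = (-149 + 111371)/(56117 + 151759) = 111222/207876 = 111222*(1/207876) = 18537/34646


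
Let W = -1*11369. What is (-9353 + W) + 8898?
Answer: -11824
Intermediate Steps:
W = -11369
(-9353 + W) + 8898 = (-9353 - 11369) + 8898 = -20722 + 8898 = -11824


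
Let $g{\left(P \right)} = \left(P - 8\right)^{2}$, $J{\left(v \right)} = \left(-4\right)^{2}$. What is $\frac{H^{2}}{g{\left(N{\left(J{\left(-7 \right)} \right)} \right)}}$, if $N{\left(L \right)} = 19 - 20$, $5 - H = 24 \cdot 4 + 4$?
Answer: $\frac{9025}{81} \approx 111.42$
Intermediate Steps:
$J{\left(v \right)} = 16$
$H = -95$ ($H = 5 - \left(24 \cdot 4 + 4\right) = 5 - \left(96 + 4\right) = 5 - 100 = -95$)
$N{\left(L \right)} = -1$
$g{\left(P \right)} = \left(-8 + P\right)^{2}$
$\frac{H^{2}}{g{\left(N{\left(J{\left(-7 \right)} \right)} \right)}} = \frac{\left(-95\right)^{2}}{\left(-8 - 1\right)^{2}} = \frac{9025}{\left(-9\right)^{2}} = \frac{9025}{81}$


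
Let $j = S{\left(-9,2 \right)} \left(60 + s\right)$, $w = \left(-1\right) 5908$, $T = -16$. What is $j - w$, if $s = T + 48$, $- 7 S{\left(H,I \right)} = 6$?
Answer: $\frac{40804}{7} \approx 5829.1$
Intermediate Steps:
$S{\left(H,I \right)} = - \frac{6}{7}$ ($S{\left(H,I \right)} = \left(- \frac{1}{7}\right) 6 = - \frac{6}{7}$)
$s = 32$ ($s = -16 + 48 = 32$)
$w = -5908$
$j = - \frac{552}{7}$ ($j = - \frac{6 \left(60 + 32\right)}{7} = \left(- \frac{6}{7}\right) 92 = - \frac{552}{7} \approx -78.857$)
$j - w = - \frac{552}{7} - -5908 = - \frac{552}{7} + 5908 = \frac{40804}{7}$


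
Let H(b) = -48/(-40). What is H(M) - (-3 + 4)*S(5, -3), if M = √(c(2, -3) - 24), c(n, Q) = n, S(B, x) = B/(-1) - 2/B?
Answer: 33/5 ≈ 6.6000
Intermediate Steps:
S(B, x) = -B - 2/B (S(B, x) = B*(-1) - 2/B = -B - 2/B)
M = I*√22 (M = √(2 - 24) = √(-22) = I*√22 ≈ 4.6904*I)
H(b) = 6/5 (H(b) = -48*(-1/40) = 6/5)
H(M) - (-3 + 4)*S(5, -3) = 6/5 - (-3 + 4)*(-1*5 - 2/5) = 6/5 - (-5 - 2*⅕) = 6/5 - (-5 - ⅖) = 6/5 - (-27)/5 = 6/5 - 1*(-27/5) = 6/5 + 27/5 = 33/5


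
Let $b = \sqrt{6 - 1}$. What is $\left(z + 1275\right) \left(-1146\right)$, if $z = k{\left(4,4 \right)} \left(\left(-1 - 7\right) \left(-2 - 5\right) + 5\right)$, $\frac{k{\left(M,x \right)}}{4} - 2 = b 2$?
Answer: $-2020398 - 559248 \sqrt{5} \approx -3.2709 \cdot 10^{6}$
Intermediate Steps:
$b = \sqrt{5} \approx 2.2361$
$k{\left(M,x \right)} = 8 + 8 \sqrt{5}$ ($k{\left(M,x \right)} = 8 + 4 \sqrt{5} \cdot 2 = 8 + 4 \cdot 2 \sqrt{5} = 8 + 8 \sqrt{5}$)
$z = 488 + 488 \sqrt{5}$ ($z = \left(8 + 8 \sqrt{5}\right) \left(\left(-1 - 7\right) \left(-2 - 5\right) + 5\right) = \left(8 + 8 \sqrt{5}\right) \left(\left(-8\right) \left(-7\right) + 5\right) = \left(8 + 8 \sqrt{5}\right) \left(56 + 5\right) = \left(8 + 8 \sqrt{5}\right) 61 = 488 + 488 \sqrt{5} \approx 1579.2$)
$\left(z + 1275\right) \left(-1146\right) = \left(\left(488 + 488 \sqrt{5}\right) + 1275\right) \left(-1146\right) = \left(1763 + 488 \sqrt{5}\right) \left(-1146\right) = -2020398 - 559248 \sqrt{5}$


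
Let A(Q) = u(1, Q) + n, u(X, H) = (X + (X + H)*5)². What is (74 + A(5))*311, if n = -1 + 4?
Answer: 322818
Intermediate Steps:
n = 3
u(X, H) = (5*H + 6*X)² (u(X, H) = (X + (H + X)*5)² = (X + (5*H + 5*X))² = (5*H + 6*X)²)
A(Q) = 3 + (6 + 5*Q)² (A(Q) = (5*Q + 6*1)² + 3 = (5*Q + 6)² + 3 = (6 + 5*Q)² + 3 = 3 + (6 + 5*Q)²)
(74 + A(5))*311 = (74 + (3 + (6 + 5*5)²))*311 = (74 + (3 + (6 + 25)²))*311 = (74 + (3 + 31²))*311 = (74 + (3 + 961))*311 = (74 + 964)*311 = 1038*311 = 322818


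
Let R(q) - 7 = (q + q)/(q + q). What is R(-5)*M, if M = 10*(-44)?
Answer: -3520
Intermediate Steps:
R(q) = 8 (R(q) = 7 + (q + q)/(q + q) = 7 + (2*q)/((2*q)) = 7 + (2*q)*(1/(2*q)) = 7 + 1 = 8)
M = -440
R(-5)*M = 8*(-440) = -3520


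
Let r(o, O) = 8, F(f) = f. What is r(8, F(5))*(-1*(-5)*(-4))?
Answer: -160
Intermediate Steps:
r(8, F(5))*(-1*(-5)*(-4)) = 8*(-1*(-5)*(-4)) = 8*(5*(-4)) = 8*(-20) = -160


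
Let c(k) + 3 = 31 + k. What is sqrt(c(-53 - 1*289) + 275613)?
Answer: sqrt(275299) ≈ 524.69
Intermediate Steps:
c(k) = 28 + k (c(k) = -3 + (31 + k) = 28 + k)
sqrt(c(-53 - 1*289) + 275613) = sqrt((28 + (-53 - 1*289)) + 275613) = sqrt((28 + (-53 - 289)) + 275613) = sqrt((28 - 342) + 275613) = sqrt(-314 + 275613) = sqrt(275299)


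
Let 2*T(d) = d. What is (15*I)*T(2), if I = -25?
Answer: -375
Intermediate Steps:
T(d) = d/2
(15*I)*T(2) = (15*(-25))*((1/2)*2) = -375*1 = -375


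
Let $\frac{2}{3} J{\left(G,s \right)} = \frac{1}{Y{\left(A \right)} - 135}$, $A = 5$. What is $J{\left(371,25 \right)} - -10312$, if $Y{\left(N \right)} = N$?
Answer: $\frac{2681117}{260} \approx 10312.0$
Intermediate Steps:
$J{\left(G,s \right)} = - \frac{3}{260}$ ($J{\left(G,s \right)} = \frac{3}{2 \left(5 - 135\right)} = \frac{3}{2 \left(-130\right)} = \frac{3}{2} \left(- \frac{1}{130}\right) = - \frac{3}{260}$)
$J{\left(371,25 \right)} - -10312 = - \frac{3}{260} - -10312 = - \frac{3}{260} + 10312 = \frac{2681117}{260}$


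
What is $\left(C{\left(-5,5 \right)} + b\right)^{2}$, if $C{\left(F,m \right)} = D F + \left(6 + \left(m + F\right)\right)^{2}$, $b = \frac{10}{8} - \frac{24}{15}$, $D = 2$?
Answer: $\frac{263169}{400} \approx 657.92$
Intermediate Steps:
$b = - \frac{7}{20}$ ($b = 10 \cdot \frac{1}{8} - \frac{8}{5} = \frac{5}{4} - \frac{8}{5} = - \frac{7}{20} \approx -0.35$)
$C{\left(F,m \right)} = \left(6 + F + m\right)^{2} + 2 F$ ($C{\left(F,m \right)} = 2 F + \left(6 + \left(m + F\right)\right)^{2} = 2 F + \left(6 + \left(F + m\right)\right)^{2} = 2 F + \left(6 + F + m\right)^{2} = \left(6 + F + m\right)^{2} + 2 F$)
$\left(C{\left(-5,5 \right)} + b\right)^{2} = \left(\left(\left(6 - 5 + 5\right)^{2} + 2 \left(-5\right)\right) - \frac{7}{20}\right)^{2} = \left(\left(6^{2} - 10\right) - \frac{7}{20}\right)^{2} = \left(\left(36 - 10\right) - \frac{7}{20}\right)^{2} = \left(26 - \frac{7}{20}\right)^{2} = \left(\frac{513}{20}\right)^{2} = \frac{263169}{400}$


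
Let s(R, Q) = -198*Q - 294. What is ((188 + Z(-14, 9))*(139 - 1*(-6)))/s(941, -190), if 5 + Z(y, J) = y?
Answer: 24505/37326 ≈ 0.65651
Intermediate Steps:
Z(y, J) = -5 + y
s(R, Q) = -294 - 198*Q
((188 + Z(-14, 9))*(139 - 1*(-6)))/s(941, -190) = ((188 + (-5 - 14))*(139 - 1*(-6)))/(-294 - 198*(-190)) = ((188 - 19)*(139 + 6))/(-294 + 37620) = (169*145)/37326 = 24505*(1/37326) = 24505/37326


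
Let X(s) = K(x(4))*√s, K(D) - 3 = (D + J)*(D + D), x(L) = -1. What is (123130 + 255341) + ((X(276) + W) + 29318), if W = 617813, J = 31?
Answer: 1025602 - 114*√69 ≈ 1.0247e+6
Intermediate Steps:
K(D) = 3 + 2*D*(31 + D) (K(D) = 3 + (D + 31)*(D + D) = 3 + (31 + D)*(2*D) = 3 + 2*D*(31 + D))
X(s) = -57*√s (X(s) = (3 + 2*(-1)² + 62*(-1))*√s = (3 + 2*1 - 62)*√s = (3 + 2 - 62)*√s = -57*√s)
(123130 + 255341) + ((X(276) + W) + 29318) = (123130 + 255341) + ((-114*√69 + 617813) + 29318) = 378471 + ((-114*√69 + 617813) + 29318) = 378471 + ((617813 - 114*√69) + 29318) = 378471 + (647131 - 114*√69) = 1025602 - 114*√69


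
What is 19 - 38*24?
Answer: -893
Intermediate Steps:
19 - 38*24 = 19 - 912 = -893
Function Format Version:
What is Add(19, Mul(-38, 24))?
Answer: -893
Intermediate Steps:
Add(19, Mul(-38, 24)) = Add(19, -912) = -893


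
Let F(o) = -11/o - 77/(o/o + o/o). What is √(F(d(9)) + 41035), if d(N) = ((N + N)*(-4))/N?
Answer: √655966/4 ≈ 202.48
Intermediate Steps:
d(N) = -8 (d(N) = ((2*N)*(-4))/N = (-8*N)/N = -8)
F(o) = -77/2 - 11/o (F(o) = -11/o - 77/(1 + 1) = -11/o - 77/2 = -77/2 - 11/o)
√(F(d(9)) + 41035) = √((-77/2 - 11/(-8)) + 41035) = √((-77/2 - 11*(-⅛)) + 41035) = √((-77/2 + 11/8) + 41035) = √(-297/8 + 41035) = √(327983/8) = √655966/4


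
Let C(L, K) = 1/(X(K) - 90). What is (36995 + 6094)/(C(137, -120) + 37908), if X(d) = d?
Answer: 9048690/7960679 ≈ 1.1367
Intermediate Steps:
C(L, K) = 1/(-90 + K) (C(L, K) = 1/(K - 90) = 1/(-90 + K))
(36995 + 6094)/(C(137, -120) + 37908) = (36995 + 6094)/(1/(-90 - 120) + 37908) = 43089/(1/(-210) + 37908) = 43089/(-1/210 + 37908) = 43089/(7960679/210) = 43089*(210/7960679) = 9048690/7960679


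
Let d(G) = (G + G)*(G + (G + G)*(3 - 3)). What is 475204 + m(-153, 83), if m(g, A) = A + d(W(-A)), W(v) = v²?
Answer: 95391929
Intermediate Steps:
d(G) = 2*G² (d(G) = (2*G)*(G + (2*G)*0) = (2*G)*(G + 0) = (2*G)*G = 2*G²)
m(g, A) = A + 2*A⁴ (m(g, A) = A + 2*((-A)²)² = A + 2*(A²)² = A + 2*A⁴)
475204 + m(-153, 83) = 475204 + (83 + 2*83⁴) = 475204 + (83 + 2*47458321) = 475204 + (83 + 94916642) = 475204 + 94916725 = 95391929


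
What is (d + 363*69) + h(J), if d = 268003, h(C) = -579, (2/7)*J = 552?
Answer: 292471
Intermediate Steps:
J = 1932 (J = (7/2)*552 = 1932)
(d + 363*69) + h(J) = (268003 + 363*69) - 579 = (268003 + 25047) - 579 = 293050 - 579 = 292471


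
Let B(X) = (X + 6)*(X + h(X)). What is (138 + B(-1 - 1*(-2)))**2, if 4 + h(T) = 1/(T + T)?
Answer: 58081/4 ≈ 14520.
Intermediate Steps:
h(T) = -4 + 1/(2*T) (h(T) = -4 + 1/(T + T) = -4 + 1/(2*T))
B(X) = (6 + X)*(-4 + X + 1/(2*X)) (B(X) = (X + 6)*(X + (-4 + 1/(2*X))) = (6 + X)*(-4 + X + 1/(2*X)))
(138 + B(-1 - 1*(-2)))**2 = (138 + (-47/2 + (-1 - 1*(-2))**2 + 2*(-1 - 1*(-2)) + 3/(-1 - 1*(-2))))**2 = (138 + (-47/2 + (-1 + 2)**2 + 2*(-1 + 2) + 3/(-1 + 2)))**2 = (138 + (-47/2 + 1**2 + 2*1 + 3/1))**2 = (138 + (-47/2 + 1 + 2 + 3*1))**2 = (138 + (-47/2 + 1 + 2 + 3))**2 = (138 - 35/2)**2 = (241/2)**2 = 58081/4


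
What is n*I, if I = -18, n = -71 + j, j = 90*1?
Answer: -342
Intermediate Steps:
j = 90
n = 19 (n = -71 + 90 = 19)
n*I = 19*(-18) = -342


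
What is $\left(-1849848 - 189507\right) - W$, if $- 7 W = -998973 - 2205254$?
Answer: $- \frac{17479712}{7} \approx -2.4971 \cdot 10^{6}$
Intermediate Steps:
$W = \frac{3204227}{7}$ ($W = - \frac{-998973 - 2205254}{7} = \left(- \frac{1}{7}\right) \left(-3204227\right) = \frac{3204227}{7} \approx 4.5775 \cdot 10^{5}$)
$\left(-1849848 - 189507\right) - W = \left(-1849848 - 189507\right) - \frac{3204227}{7} = -2039355 - \frac{3204227}{7} = - \frac{17479712}{7}$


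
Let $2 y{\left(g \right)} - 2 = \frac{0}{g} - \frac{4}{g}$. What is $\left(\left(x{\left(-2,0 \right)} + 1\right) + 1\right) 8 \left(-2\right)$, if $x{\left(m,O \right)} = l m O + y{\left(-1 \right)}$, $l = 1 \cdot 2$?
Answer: $-80$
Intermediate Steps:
$y{\left(g \right)} = 1 - \frac{2}{g}$ ($y{\left(g \right)} = 1 + \frac{\frac{0}{g} - \frac{4}{g}}{2} = 1 + \frac{0 - \frac{4}{g}}{2} = 1 + \frac{\left(-4\right) \frac{1}{g}}{2} = 1 - \frac{2}{g}$)
$l = 2$
$x{\left(m,O \right)} = 3 + 2 O m$ ($x{\left(m,O \right)} = 2 m O + \frac{-2 - 1}{-1} = 2 O m - -3 = 2 O m + 3 = 3 + 2 O m$)
$\left(\left(x{\left(-2,0 \right)} + 1\right) + 1\right) 8 \left(-2\right) = \left(\left(\left(3 + 2 \cdot 0 \left(-2\right)\right) + 1\right) + 1\right) 8 \left(-2\right) = \left(\left(\left(3 + 0\right) + 1\right) + 1\right) 8 \left(-2\right) = \left(\left(3 + 1\right) + 1\right) 8 \left(-2\right) = \left(4 + 1\right) 8 \left(-2\right) = 5 \cdot 8 \left(-2\right) = 40 \left(-2\right) = -80$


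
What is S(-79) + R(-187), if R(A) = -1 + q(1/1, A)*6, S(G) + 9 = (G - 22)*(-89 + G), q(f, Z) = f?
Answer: 16964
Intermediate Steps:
S(G) = -9 + (-89 + G)*(-22 + G) (S(G) = -9 + (G - 22)*(-89 + G) = -9 + (-22 + G)*(-89 + G) = -9 + (-89 + G)*(-22 + G))
R(A) = 5 (R(A) = -1 + 6/1 = -1 + 1*6 = -1 + 6 = 5)
S(-79) + R(-187) = (1949 + (-79)² - 111*(-79)) + 5 = (1949 + 6241 + 8769) + 5 = 16959 + 5 = 16964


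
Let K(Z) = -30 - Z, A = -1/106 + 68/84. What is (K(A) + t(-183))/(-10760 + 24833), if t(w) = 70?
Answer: 87259/31326498 ≈ 0.0027855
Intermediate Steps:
A = 1781/2226 (A = -1*1/106 + 68*(1/84) = -1/106 + 17/21 = 1781/2226 ≈ 0.80009)
(K(A) + t(-183))/(-10760 + 24833) = ((-30 - 1*1781/2226) + 70)/(-10760 + 24833) = ((-30 - 1781/2226) + 70)/14073 = (-68561/2226 + 70)*(1/14073) = (87259/2226)*(1/14073) = 87259/31326498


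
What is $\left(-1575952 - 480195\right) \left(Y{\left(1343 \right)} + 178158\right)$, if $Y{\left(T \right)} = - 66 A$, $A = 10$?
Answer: $-364961980206$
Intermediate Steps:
$Y{\left(T \right)} = -660$ ($Y{\left(T \right)} = \left(-66\right) 10 = -660$)
$\left(-1575952 - 480195\right) \left(Y{\left(1343 \right)} + 178158\right) = \left(-1575952 - 480195\right) \left(-660 + 178158\right) = \left(-2056147\right) 177498 = -364961980206$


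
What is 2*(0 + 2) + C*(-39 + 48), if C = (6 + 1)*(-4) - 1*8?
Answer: -320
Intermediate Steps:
C = -36 (C = 7*(-4) - 8 = -28 - 8 = -36)
2*(0 + 2) + C*(-39 + 48) = 2*(0 + 2) - 36*(-39 + 48) = 2*2 - 36*9 = 4 - 324 = -320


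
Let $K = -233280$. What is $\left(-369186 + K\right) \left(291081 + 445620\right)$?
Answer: $-443837304666$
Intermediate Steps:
$\left(-369186 + K\right) \left(291081 + 445620\right) = \left(-369186 - 233280\right) \left(291081 + 445620\right) = \left(-602466\right) 736701 = -443837304666$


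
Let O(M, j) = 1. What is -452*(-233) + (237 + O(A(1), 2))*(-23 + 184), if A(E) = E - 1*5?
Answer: 143634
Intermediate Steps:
A(E) = -5 + E (A(E) = E - 5 = -5 + E)
-452*(-233) + (237 + O(A(1), 2))*(-23 + 184) = -452*(-233) + (237 + 1)*(-23 + 184) = 105316 + 238*161 = 105316 + 38318 = 143634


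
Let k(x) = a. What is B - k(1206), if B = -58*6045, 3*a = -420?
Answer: -350470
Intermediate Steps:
a = -140 (a = (⅓)*(-420) = -140)
k(x) = -140
B = -350610
B - k(1206) = -350610 - 1*(-140) = -350610 + 140 = -350470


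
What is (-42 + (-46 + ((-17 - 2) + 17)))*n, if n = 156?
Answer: -14040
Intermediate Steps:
(-42 + (-46 + ((-17 - 2) + 17)))*n = (-42 + (-46 + ((-17 - 2) + 17)))*156 = (-42 + (-46 + (-19 + 17)))*156 = (-42 + (-46 - 2))*156 = (-42 - 48)*156 = -90*156 = -14040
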